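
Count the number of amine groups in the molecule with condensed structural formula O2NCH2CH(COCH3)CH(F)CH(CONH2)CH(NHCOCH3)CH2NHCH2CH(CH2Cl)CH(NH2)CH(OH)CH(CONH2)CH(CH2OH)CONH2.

2

–NO2 on carbon → nitro group.
pendant –COCH3: carbonyl C bonded to two carbons → ketone.
halogen on an sp³ carbon → alkyl halide.
pendant –CONH2: carbonyl C bonded to C and N → amide.
pendant –NHC(=O)CH3: N bonded to a carbonyl → amide (not amine).
C–N–C with sp³ carbons and no adjacent C=O → amine (secondary).
pendant –CH2X: halogen on sp³ carbon → alkyl halide.
–NH2 on an sp³ carbon with no adjacent C=O → amine.
–OH on an sp³ carbon → alcohol (secondary).
pendant –CONH2: carbonyl C bonded to C and N → amide.
pendant –CH2OH on an sp³ backbone C → alcohol.
–C(=O)NH2: carbonyl C bonded to C and to N → amide (the N is not a separate amine).
Amine appears at: CH2NHCH2, CH(NH2) → 2.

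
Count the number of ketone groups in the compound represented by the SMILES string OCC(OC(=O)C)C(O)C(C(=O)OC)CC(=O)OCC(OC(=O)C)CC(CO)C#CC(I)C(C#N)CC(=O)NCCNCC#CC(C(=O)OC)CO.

0

Working along the chain:
  HOCH2: HO– on an sp³ carbon → alcohol.
  CH(OCOCH3): pendant –OC(=O)CH3: an acyloxy group → ester.
  CH(OH): –OH on an sp³ carbon → alcohol (secondary).
  CH(COOCH3): pendant –COOCH3: carbonyl C bonded to C and –OCH3 → ester.
  CH2COOCH2: –C(=O)–O–C with C on the carbonyl side → ester.
  CH(OCOCH3): pendant –OC(=O)CH3: an acyloxy group → ester.
  CH(CH2OH): pendant –CH2OH on an sp³ backbone C → alcohol.
  C≡C: C≡C triple bond → alkyne.
  CH(I): halogen on an sp³ carbon → alkyl halide.
  CH(CN): pendant –C≡N: nitrile.
  CH2CONHCH2: –C(=O)–N– linkage → amide (the N is not an amine).
  CH2NHCH2: C–N–C with sp³ carbons and no adjacent C=O → amine (secondary).
  C≡C: C≡C triple bond → alkyne.
  CH(COOCH3): pendant –COOCH3: carbonyl C bonded to C and –OCH3 → ester.
  CH2OH: –OH on an sp³ carbon → alcohol.
No segment is a ketone: CH(OCOCH3) is ester, not ketone; CH(COOCH3) is ester, not ketone; CH2COOCH2 is ester, not ketone. → 0.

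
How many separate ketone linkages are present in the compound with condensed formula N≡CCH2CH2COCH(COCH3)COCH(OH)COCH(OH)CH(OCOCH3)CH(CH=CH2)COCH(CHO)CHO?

5

Reading the structure from left to right:
  N≡C: N≡C–: carbon triple-bonded to nitrogen → nitrile.
  CO: –C(=O)– with carbon on both sides → ketone.
  CH(COCH3): pendant –COCH3: carbonyl C bonded to two carbons → ketone.
  CO: –C(=O)– with carbon on both sides → ketone.
  CH(OH): –OH on an sp³ carbon → alcohol (secondary).
  CO: –C(=O)– with carbon on both sides → ketone.
  CH(OH): –OH on an sp³ carbon → alcohol (secondary).
  CH(OCOCH3): pendant –OC(=O)CH3: an acyloxy group → ester.
  CH(CH=CH2): pendant –CH=CH2: C=C double bond → alkene.
  CO: –C(=O)– with carbon on both sides → ketone.
  CH(CHO): pendant –CHO: carbonyl C bonded to C and H → aldehyde.
  CHO: terminal –CHO: carbonyl C bonded to H and C → aldehyde.
Ketone appears at: CO, CH(COCH3), CO, CO, CO → 5.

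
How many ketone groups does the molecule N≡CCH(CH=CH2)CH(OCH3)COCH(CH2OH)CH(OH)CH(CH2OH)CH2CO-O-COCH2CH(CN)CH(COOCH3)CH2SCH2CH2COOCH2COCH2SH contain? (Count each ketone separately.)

Taking each segment in turn:
  N≡C: N≡C–: carbon triple-bonded to nitrogen → nitrile.
  CH(CH=CH2): pendant –CH=CH2: C=C double bond → alkene.
  CH(OCH3): pendant –OCH3: C–O–C with sp³ C, no adjacent C=O → ether.
  CO: –C(=O)– with carbon on both sides → ketone.
  CH(CH2OH): pendant –CH2OH on an sp³ backbone C → alcohol.
  CH(OH): –OH on an sp³ carbon → alcohol (secondary).
  CH(CH2OH): pendant –CH2OH on an sp³ backbone C → alcohol.
  CH2CO-O-COCH2: two acyl groups sharing one oxygen, –C(=O)–O–C(=O)– → anhydride.
  CH(CN): pendant –C≡N: nitrile.
  CH(COOCH3): pendant –COOCH3: carbonyl C bonded to C and –OCH3 → ester.
  CH2SCH2: C–S–C linkage → sulfide (thioether).
  CH2COOCH2: –C(=O)–O–C with C on the carbonyl side → ester.
  CO: –C(=O)– with carbon on both sides → ketone.
  CH2SH: –SH on an sp³ carbon → thiol.
Ketone appears at: CO, CO → 2.

2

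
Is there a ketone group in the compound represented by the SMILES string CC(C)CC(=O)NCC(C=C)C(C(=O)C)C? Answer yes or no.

yes

–C(=O)–N– linkage → amide (the N is not an amine).
pendant –CH=CH2: C=C double bond → alkene.
pendant –COCH3: carbonyl C bonded to two carbons → ketone.
The CH(COCH3) segment supplies the ketone: pendant –COCH3: carbonyl C bonded to two carbons → ketone.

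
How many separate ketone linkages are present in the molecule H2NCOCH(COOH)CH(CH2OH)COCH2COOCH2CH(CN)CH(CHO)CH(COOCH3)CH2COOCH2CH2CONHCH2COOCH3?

–C(=O)NH2: carbonyl C bonded to C and to N → amide (the N is not a separate amine).
pendant –COOH: carbonyl C bonded to C and –OH → carboxylic acid.
pendant –CH2OH on an sp³ backbone C → alcohol.
–C(=O)– with carbon on both sides → ketone.
–C(=O)–O–C with C on the carbonyl side → ester.
pendant –C≡N: nitrile.
pendant –CHO: carbonyl C bonded to C and H → aldehyde.
pendant –COOCH3: carbonyl C bonded to C and –OCH3 → ester.
–C(=O)–O–C with C on the carbonyl side → ester.
–C(=O)–N– linkage → amide (the N is not an amine).
–C(=O)OCH3: carbonyl C bonded to C and to –OCH3 → ester (not ketone + ether).
Ketone appears at: CO → 1.

1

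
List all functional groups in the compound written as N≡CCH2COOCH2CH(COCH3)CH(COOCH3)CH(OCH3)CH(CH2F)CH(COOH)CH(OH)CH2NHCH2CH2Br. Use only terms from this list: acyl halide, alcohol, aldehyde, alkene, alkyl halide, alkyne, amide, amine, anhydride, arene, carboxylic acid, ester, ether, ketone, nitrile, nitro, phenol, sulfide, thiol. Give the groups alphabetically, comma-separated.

alcohol, alkyl halide, amine, carboxylic acid, ester, ether, ketone, nitrile

Taking each segment in turn:
  N≡C: N≡C–: carbon triple-bonded to nitrogen → nitrile.
  CH2COOCH2: –C(=O)–O–C with C on the carbonyl side → ester.
  CH(COCH3): pendant –COCH3: carbonyl C bonded to two carbons → ketone.
  CH(COOCH3): pendant –COOCH3: carbonyl C bonded to C and –OCH3 → ester.
  CH(OCH3): pendant –OCH3: C–O–C with sp³ C, no adjacent C=O → ether.
  CH(CH2F): pendant –CH2X: halogen on sp³ carbon → alkyl halide.
  CH(COOH): pendant –COOH: carbonyl C bonded to C and –OH → carboxylic acid.
  CH(OH): –OH on an sp³ carbon → alcohol (secondary).
  CH2NHCH2: C–N–C with sp³ carbons and no adjacent C=O → amine (secondary).
  CH2Br: halogen on an sp³ carbon → alkyl halide.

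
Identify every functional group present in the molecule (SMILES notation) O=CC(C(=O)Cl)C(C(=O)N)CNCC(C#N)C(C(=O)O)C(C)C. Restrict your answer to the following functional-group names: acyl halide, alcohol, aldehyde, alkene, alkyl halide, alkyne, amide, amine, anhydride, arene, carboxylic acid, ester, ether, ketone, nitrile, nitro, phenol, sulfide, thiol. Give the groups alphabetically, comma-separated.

acyl halide, aldehyde, amide, amine, carboxylic acid, nitrile

terminal –CHO: carbonyl C bonded to H and C → aldehyde.
pendant –C(=O)X: carbonyl C bonded to C and halogen → acyl halide.
pendant –CONH2: carbonyl C bonded to C and N → amide.
C–N–C with sp³ carbons and no adjacent C=O → amine (secondary).
pendant –C≡N: nitrile.
pendant –COOH: carbonyl C bonded to C and –OH → carboxylic acid.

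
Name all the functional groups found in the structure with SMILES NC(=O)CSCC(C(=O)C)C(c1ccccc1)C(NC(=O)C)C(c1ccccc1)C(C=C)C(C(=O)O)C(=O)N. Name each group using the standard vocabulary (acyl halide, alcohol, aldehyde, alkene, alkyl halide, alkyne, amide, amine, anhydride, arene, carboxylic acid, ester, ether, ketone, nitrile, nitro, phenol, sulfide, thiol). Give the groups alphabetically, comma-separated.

alkene, amide, arene, carboxylic acid, ketone, sulfide

–C(=O)NH2: carbonyl C bonded to C and to N → amide (the N is not a separate amine).
C–S–C linkage → sulfide (thioether).
pendant –COCH3: carbonyl C bonded to two carbons → ketone.
pendant –C6H5: benzene ring → arene.
pendant –NHC(=O)CH3: N bonded to a carbonyl → amide (not amine).
pendant –C6H5: benzene ring → arene.
pendant –CH=CH2: C=C double bond → alkene.
pendant –COOH: carbonyl C bonded to C and –OH → carboxylic acid.
–C(=O)NH2: carbonyl C bonded to C and to N → amide (the N is not a separate amine).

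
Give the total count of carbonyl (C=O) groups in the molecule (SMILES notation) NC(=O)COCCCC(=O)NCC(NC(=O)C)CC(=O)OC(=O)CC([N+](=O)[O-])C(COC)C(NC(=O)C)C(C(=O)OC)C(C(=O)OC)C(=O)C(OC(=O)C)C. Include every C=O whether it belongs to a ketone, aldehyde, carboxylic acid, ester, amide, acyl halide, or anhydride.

10

H2NCO: amide, 1 C=O (running total 1).
CH2CONHCH2: amide, 1 C=O (running total 2).
CH(NHCOCH3): amide, 1 C=O (running total 3).
CH2CO-O-COCH2: anhydride, 2 C=O (running total 5).
CH(NHCOCH3): amide, 1 C=O (running total 6).
CH(COOCH3): ester, 1 C=O (running total 7).
CH(COOCH3): ester, 1 C=O (running total 8).
CO: ketone, 1 C=O (running total 9).
CH(OCOCH3): ester, 1 C=O (running total 10).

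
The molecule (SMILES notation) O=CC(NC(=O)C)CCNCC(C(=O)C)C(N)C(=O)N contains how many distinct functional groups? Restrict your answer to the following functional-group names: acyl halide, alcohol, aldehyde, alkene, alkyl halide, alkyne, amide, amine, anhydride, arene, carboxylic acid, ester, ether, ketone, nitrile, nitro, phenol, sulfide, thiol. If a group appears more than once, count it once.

terminal –CHO: carbonyl C bonded to H and C → aldehyde.
pendant –NHC(=O)CH3: N bonded to a carbonyl → amide (not amine).
C–N–C with sp³ carbons and no adjacent C=O → amine (secondary).
pendant –COCH3: carbonyl C bonded to two carbons → ketone.
–NH2 on an sp³ carbon with no adjacent C=O → amine.
–C(=O)NH2: carbonyl C bonded to C and to N → amide (the N is not a separate amine).
Distinct types present: aldehyde, amide, amine, ketone.

4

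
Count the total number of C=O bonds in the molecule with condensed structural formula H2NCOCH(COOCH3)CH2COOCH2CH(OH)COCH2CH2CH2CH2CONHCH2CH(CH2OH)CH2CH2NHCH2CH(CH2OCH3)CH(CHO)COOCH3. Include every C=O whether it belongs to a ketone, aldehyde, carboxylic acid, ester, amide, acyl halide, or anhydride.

7

H2NCO: amide, 1 C=O (running total 1).
CH(COOCH3): ester, 1 C=O (running total 2).
CH2COOCH2: ester, 1 C=O (running total 3).
CO: ketone, 1 C=O (running total 4).
CH2CONHCH2: amide, 1 C=O (running total 5).
CH(CHO): aldehyde, 1 C=O (running total 6).
COOCH3: ester, 1 C=O (running total 7).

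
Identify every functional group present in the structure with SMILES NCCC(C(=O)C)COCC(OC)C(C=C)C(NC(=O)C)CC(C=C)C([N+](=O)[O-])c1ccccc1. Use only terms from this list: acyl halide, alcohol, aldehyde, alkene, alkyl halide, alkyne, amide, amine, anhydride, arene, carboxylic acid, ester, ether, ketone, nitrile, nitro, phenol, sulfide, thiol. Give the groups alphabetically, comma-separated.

–NH2 on an sp³ carbon with no adjacent C=O → amine.
pendant –COCH3: carbonyl C bonded to two carbons → ketone.
C–O–C with sp³ carbons on both sides and no adjacent C=O → ether.
pendant –OCH3: C–O–C with sp³ C, no adjacent C=O → ether.
pendant –CH=CH2: C=C double bond → alkene.
pendant –NHC(=O)CH3: N bonded to a carbonyl → amide (not amine).
pendant –CH=CH2: C=C double bond → alkene.
–NO2 on an sp³ carbon → nitro (the N=O is not a carbonyl).
–C6H5 phenyl ring → arene.

alkene, amide, amine, arene, ether, ketone, nitro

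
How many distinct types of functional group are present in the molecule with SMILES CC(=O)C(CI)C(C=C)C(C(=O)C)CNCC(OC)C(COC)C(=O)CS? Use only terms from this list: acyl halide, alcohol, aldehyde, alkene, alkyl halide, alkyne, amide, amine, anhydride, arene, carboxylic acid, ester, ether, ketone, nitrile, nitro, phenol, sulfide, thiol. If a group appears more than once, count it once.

6

Working along the chain:
  CO: –C(=O)– with carbon on both sides → ketone.
  CH(CH2I): pendant –CH2X: halogen on sp³ carbon → alkyl halide.
  CH(CH=CH2): pendant –CH=CH2: C=C double bond → alkene.
  CH(COCH3): pendant –COCH3: carbonyl C bonded to two carbons → ketone.
  CH2NHCH2: C–N–C with sp³ carbons and no adjacent C=O → amine (secondary).
  CH(OCH3): pendant –OCH3: C–O–C with sp³ C, no adjacent C=O → ether.
  CH(CH2OCH3): pendant –CH2OCH3: C–O–C linkage → ether.
  CO: –C(=O)– with carbon on both sides → ketone.
  CH2SH: –SH on an sp³ carbon → thiol.
Distinct types present: alkene, alkyl halide, amine, ether, ketone, thiol.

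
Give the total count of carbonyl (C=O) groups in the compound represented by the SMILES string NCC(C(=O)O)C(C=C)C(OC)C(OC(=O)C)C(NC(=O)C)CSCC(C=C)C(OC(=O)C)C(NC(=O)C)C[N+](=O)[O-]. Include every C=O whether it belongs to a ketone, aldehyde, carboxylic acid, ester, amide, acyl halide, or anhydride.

CH(COOH): carboxylic acid, 1 C=O (running total 1).
CH(OCOCH3): ester, 1 C=O (running total 2).
CH(NHCOCH3): amide, 1 C=O (running total 3).
CH(OCOCH3): ester, 1 C=O (running total 4).
CH(NHCOCH3): amide, 1 C=O (running total 5).

5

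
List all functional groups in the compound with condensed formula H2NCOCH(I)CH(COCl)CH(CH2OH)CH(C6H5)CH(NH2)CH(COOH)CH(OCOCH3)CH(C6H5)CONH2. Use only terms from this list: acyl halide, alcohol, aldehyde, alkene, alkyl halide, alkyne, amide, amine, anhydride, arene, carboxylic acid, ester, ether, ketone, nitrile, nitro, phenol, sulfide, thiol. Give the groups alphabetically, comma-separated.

–C(=O)NH2: carbonyl C bonded to C and to N → amide (the N is not a separate amine).
halogen on an sp³ carbon → alkyl halide.
pendant –C(=O)X: carbonyl C bonded to C and halogen → acyl halide.
pendant –CH2OH on an sp³ backbone C → alcohol.
pendant –C6H5: benzene ring → arene.
–NH2 on an sp³ carbon with no adjacent C=O → amine.
pendant –COOH: carbonyl C bonded to C and –OH → carboxylic acid.
pendant –OC(=O)CH3: an acyloxy group → ester.
pendant –C6H5: benzene ring → arene.
–C(=O)NH2: carbonyl C bonded to C and to N → amide (the N is not a separate amine).

acyl halide, alcohol, alkyl halide, amide, amine, arene, carboxylic acid, ester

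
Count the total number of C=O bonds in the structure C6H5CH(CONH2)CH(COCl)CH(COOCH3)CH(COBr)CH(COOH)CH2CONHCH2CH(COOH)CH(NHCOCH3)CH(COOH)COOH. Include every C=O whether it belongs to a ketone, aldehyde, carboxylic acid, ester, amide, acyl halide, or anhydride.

10

CH(CONH2): amide, 1 C=O (running total 1).
CH(COCl): acyl halide, 1 C=O (running total 2).
CH(COOCH3): ester, 1 C=O (running total 3).
CH(COBr): acyl halide, 1 C=O (running total 4).
CH(COOH): carboxylic acid, 1 C=O (running total 5).
CH2CONHCH2: amide, 1 C=O (running total 6).
CH(COOH): carboxylic acid, 1 C=O (running total 7).
CH(NHCOCH3): amide, 1 C=O (running total 8).
CH(COOH): carboxylic acid, 1 C=O (running total 9).
COOH: carboxylic acid, 1 C=O (running total 10).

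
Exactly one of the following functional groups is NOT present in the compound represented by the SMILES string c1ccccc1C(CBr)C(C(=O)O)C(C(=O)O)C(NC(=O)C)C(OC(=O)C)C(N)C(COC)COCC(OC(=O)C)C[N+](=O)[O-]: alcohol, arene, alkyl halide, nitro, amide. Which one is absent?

alcohol

alkyl halide: present (CH(CH2Br) — pendant –CH2X: halogen on sp³ carbon → alkyl halide).
nitro: present (CH2NO2 — –NO2 on carbon → nitro group).
arene: present (C6H5 — C6H5– phenyl ring → arene).
amide: present (CH(NHCOCH3) — pendant –NHC(=O)CH3: N bonded to a carbonyl → amide (not amine)).
alcohol: absent. In CH(COOH), the –OH sits on a carbonyl carbon, making it part of a carboxylic acid, not an alcohol.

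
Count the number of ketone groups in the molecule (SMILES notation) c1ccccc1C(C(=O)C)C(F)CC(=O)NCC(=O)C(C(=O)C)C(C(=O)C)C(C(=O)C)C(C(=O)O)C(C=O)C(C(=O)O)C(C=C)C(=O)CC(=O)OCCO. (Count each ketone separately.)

C6H5– phenyl ring → arene.
pendant –COCH3: carbonyl C bonded to two carbons → ketone.
halogen on an sp³ carbon → alkyl halide.
–C(=O)–N– linkage → amide (the N is not an amine).
–C(=O)– with carbon on both sides → ketone.
pendant –COCH3: carbonyl C bonded to two carbons → ketone.
pendant –COCH3: carbonyl C bonded to two carbons → ketone.
pendant –COCH3: carbonyl C bonded to two carbons → ketone.
pendant –COOH: carbonyl C bonded to C and –OH → carboxylic acid.
pendant –CHO: carbonyl C bonded to C and H → aldehyde.
pendant –COOH: carbonyl C bonded to C and –OH → carboxylic acid.
pendant –CH=CH2: C=C double bond → alkene.
–C(=O)– with carbon on both sides → ketone.
–C(=O)–O–C with C on the carbonyl side → ester.
–OH on an sp³ carbon → alcohol.
Ketone appears at: CH(COCH3), CO, CH(COCH3), CH(COCH3), CH(COCH3), CO → 6.

6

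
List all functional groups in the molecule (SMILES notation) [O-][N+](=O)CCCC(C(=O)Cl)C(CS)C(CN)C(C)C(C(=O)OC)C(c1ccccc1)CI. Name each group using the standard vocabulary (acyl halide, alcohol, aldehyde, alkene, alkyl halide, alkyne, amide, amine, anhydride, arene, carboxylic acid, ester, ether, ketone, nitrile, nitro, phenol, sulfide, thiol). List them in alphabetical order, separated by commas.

Reading the structure from left to right:
  O2NCH2: –NO2 on carbon → nitro group.
  CH(COCl): pendant –C(=O)X: carbonyl C bonded to C and halogen → acyl halide.
  CH(CH2SH): pendant –CH2SH → thiol.
  CH(CH2NH2): pendant –CH2NH2: N on sp³ C, no adjacent C=O → amine.
  CH(COOCH3): pendant –COOCH3: carbonyl C bonded to C and –OCH3 → ester.
  CH(C6H5): pendant –C6H5: benzene ring → arene.
  CH2I: halogen on an sp³ carbon → alkyl halide.

acyl halide, alkyl halide, amine, arene, ester, nitro, thiol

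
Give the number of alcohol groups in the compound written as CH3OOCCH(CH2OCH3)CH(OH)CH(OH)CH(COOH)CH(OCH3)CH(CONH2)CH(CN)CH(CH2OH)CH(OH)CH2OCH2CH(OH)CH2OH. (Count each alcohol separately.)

6

CH3O–C(=O)–: carbonyl C bonded to C and to –OCH3 → ester (not ketone + ether).
pendant –CH2OCH3: C–O–C linkage → ether.
–OH on an sp³ carbon → alcohol (secondary).
–OH on an sp³ carbon → alcohol (secondary).
pendant –COOH: carbonyl C bonded to C and –OH → carboxylic acid.
pendant –OCH3: C–O–C with sp³ C, no adjacent C=O → ether.
pendant –CONH2: carbonyl C bonded to C and N → amide.
pendant –C≡N: nitrile.
pendant –CH2OH on an sp³ backbone C → alcohol.
–OH on an sp³ carbon → alcohol (secondary).
C–O–C with sp³ carbons on both sides and no adjacent C=O → ether.
–OH on an sp³ carbon → alcohol (secondary).
–OH on an sp³ carbon → alcohol.
Alcohol appears at: CH(OH), CH(OH), CH(CH2OH), CH(OH), CH(OH), CH2OH → 6.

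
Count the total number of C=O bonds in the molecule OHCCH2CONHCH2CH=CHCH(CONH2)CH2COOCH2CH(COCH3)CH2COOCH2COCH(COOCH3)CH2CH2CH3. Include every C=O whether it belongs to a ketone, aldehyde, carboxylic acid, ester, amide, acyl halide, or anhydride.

OHC: aldehyde, 1 C=O (running total 1).
CH2CONHCH2: amide, 1 C=O (running total 2).
CH(CONH2): amide, 1 C=O (running total 3).
CH2COOCH2: ester, 1 C=O (running total 4).
CH(COCH3): ketone, 1 C=O (running total 5).
CH2COOCH2: ester, 1 C=O (running total 6).
CO: ketone, 1 C=O (running total 7).
CH(COOCH3): ester, 1 C=O (running total 8).

8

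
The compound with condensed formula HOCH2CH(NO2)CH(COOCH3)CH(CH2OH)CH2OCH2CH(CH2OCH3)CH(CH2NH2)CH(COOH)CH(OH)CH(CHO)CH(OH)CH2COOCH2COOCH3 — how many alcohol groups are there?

4

Taking each segment in turn:
  HOCH2: HO– on an sp³ carbon → alcohol.
  CH(NO2): –NO2 on an sp³ carbon → nitro (the N=O is not a carbonyl).
  CH(COOCH3): pendant –COOCH3: carbonyl C bonded to C and –OCH3 → ester.
  CH(CH2OH): pendant –CH2OH on an sp³ backbone C → alcohol.
  CH2OCH2: C–O–C with sp³ carbons on both sides and no adjacent C=O → ether.
  CH(CH2OCH3): pendant –CH2OCH3: C–O–C linkage → ether.
  CH(CH2NH2): pendant –CH2NH2: N on sp³ C, no adjacent C=O → amine.
  CH(COOH): pendant –COOH: carbonyl C bonded to C and –OH → carboxylic acid.
  CH(OH): –OH on an sp³ carbon → alcohol (secondary).
  CH(CHO): pendant –CHO: carbonyl C bonded to C and H → aldehyde.
  CH(OH): –OH on an sp³ carbon → alcohol (secondary).
  CH2COOCH2: –C(=O)–O–C with C on the carbonyl side → ester.
  COOCH3: –C(=O)OCH3: carbonyl C bonded to C and to –OCH3 → ester (not ketone + ether).
Alcohol appears at: HOCH2, CH(CH2OH), CH(OH), CH(OH) → 4.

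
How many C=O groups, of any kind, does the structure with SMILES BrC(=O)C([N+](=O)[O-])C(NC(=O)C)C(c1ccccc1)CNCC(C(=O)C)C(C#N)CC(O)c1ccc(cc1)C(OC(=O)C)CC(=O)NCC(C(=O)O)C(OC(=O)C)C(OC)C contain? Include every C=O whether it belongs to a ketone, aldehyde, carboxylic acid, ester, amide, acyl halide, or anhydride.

BrCO: acyl halide, 1 C=O (running total 1).
CH(NHCOCH3): amide, 1 C=O (running total 2).
CH(COCH3): ketone, 1 C=O (running total 3).
CH(OCOCH3): ester, 1 C=O (running total 4).
CH2CONHCH2: amide, 1 C=O (running total 5).
CH(COOH): carboxylic acid, 1 C=O (running total 6).
CH(OCOCH3): ester, 1 C=O (running total 7).

7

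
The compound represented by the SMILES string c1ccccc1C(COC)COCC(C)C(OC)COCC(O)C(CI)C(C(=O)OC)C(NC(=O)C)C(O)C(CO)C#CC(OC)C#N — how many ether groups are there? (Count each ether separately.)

C6H5– phenyl ring → arene.
pendant –CH2OCH3: C–O–C linkage → ether.
C–O–C with sp³ carbons on both sides and no adjacent C=O → ether.
pendant –OCH3: C–O–C with sp³ C, no adjacent C=O → ether.
C–O–C with sp³ carbons on both sides and no adjacent C=O → ether.
–OH on an sp³ carbon → alcohol (secondary).
pendant –CH2X: halogen on sp³ carbon → alkyl halide.
pendant –COOCH3: carbonyl C bonded to C and –OCH3 → ester.
pendant –NHC(=O)CH3: N bonded to a carbonyl → amide (not amine).
–OH on an sp³ carbon → alcohol (secondary).
pendant –CH2OH on an sp³ backbone C → alcohol.
C≡C triple bond → alkyne.
pendant –OCH3: C–O–C with sp³ C, no adjacent C=O → ether.
–C≡N: carbon triple-bonded to nitrogen → nitrile.
Ether appears at: CH(CH2OCH3), CH2OCH2, CH(OCH3), CH2OCH2, CH(OCH3) → 5.

5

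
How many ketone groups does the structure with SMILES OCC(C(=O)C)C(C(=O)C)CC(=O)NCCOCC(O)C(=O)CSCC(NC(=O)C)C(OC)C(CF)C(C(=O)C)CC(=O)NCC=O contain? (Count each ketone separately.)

Working along the chain:
  HOCH2: HO– on an sp³ carbon → alcohol.
  CH(COCH3): pendant –COCH3: carbonyl C bonded to two carbons → ketone.
  CH(COCH3): pendant –COCH3: carbonyl C bonded to two carbons → ketone.
  CH2CONHCH2: –C(=O)–N– linkage → amide (the N is not an amine).
  CH2OCH2: C–O–C with sp³ carbons on both sides and no adjacent C=O → ether.
  CH(OH): –OH on an sp³ carbon → alcohol (secondary).
  CO: –C(=O)– with carbon on both sides → ketone.
  CH2SCH2: C–S–C linkage → sulfide (thioether).
  CH(NHCOCH3): pendant –NHC(=O)CH3: N bonded to a carbonyl → amide (not amine).
  CH(OCH3): pendant –OCH3: C–O–C with sp³ C, no adjacent C=O → ether.
  CH(CH2F): pendant –CH2X: halogen on sp³ carbon → alkyl halide.
  CH(COCH3): pendant –COCH3: carbonyl C bonded to two carbons → ketone.
  CH2CONHCH2: –C(=O)–N– linkage → amide (the N is not an amine).
  CHO: terminal –CHO: carbonyl C bonded to H and C → aldehyde.
Ketone appears at: CH(COCH3), CH(COCH3), CO, CH(COCH3) → 4.

4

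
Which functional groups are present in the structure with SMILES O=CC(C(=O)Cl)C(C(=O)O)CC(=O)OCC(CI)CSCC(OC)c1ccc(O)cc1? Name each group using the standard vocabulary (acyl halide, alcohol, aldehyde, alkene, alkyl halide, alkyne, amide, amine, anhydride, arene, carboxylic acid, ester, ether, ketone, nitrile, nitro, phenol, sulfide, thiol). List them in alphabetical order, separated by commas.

terminal –CHO: carbonyl C bonded to H and C → aldehyde.
pendant –C(=O)X: carbonyl C bonded to C and halogen → acyl halide.
pendant –COOH: carbonyl C bonded to C and –OH → carboxylic acid.
–C(=O)–O–C with C on the carbonyl side → ester.
pendant –CH2X: halogen on sp³ carbon → alkyl halide.
C–S–C linkage → sulfide (thioether).
pendant –OCH3: C–O–C with sp³ C, no adjacent C=O → ether.
–OH attached directly to an aromatic ring → phenol (not alcohol); the ring itself is an arene.

acyl halide, aldehyde, alkyl halide, arene, carboxylic acid, ester, ether, phenol, sulfide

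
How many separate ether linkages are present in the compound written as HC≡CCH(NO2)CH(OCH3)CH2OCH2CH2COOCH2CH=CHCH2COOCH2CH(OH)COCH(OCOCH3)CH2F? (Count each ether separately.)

C≡C triple bond → alkyne.
–NO2 on an sp³ carbon → nitro (the N=O is not a carbonyl).
pendant –OCH3: C–O–C with sp³ C, no adjacent C=O → ether.
C–O–C with sp³ carbons on both sides and no adjacent C=O → ether.
–C(=O)–O–C with C on the carbonyl side → ester.
C=C double bond → alkene.
–C(=O)–O–C with C on the carbonyl side → ester.
–OH on an sp³ carbon → alcohol (secondary).
–C(=O)– with carbon on both sides → ketone.
pendant –OC(=O)CH3: an acyloxy group → ester.
halogen on an sp³ carbon → alkyl halide.
Ether appears at: CH(OCH3), CH2OCH2 → 2.

2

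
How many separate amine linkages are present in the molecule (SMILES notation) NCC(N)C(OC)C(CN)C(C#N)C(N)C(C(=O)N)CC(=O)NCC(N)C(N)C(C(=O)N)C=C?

6

–NH2 on an sp³ carbon with no adjacent C=O → amine.
–NH2 on an sp³ carbon with no adjacent C=O → amine.
pendant –OCH3: C–O–C with sp³ C, no adjacent C=O → ether.
pendant –CH2NH2: N on sp³ C, no adjacent C=O → amine.
pendant –C≡N: nitrile.
–NH2 on an sp³ carbon with no adjacent C=O → amine.
pendant –CONH2: carbonyl C bonded to C and N → amide.
–C(=O)–N– linkage → amide (the N is not an amine).
–NH2 on an sp³ carbon with no adjacent C=O → amine.
–NH2 on an sp³ carbon with no adjacent C=O → amine.
pendant –CONH2: carbonyl C bonded to C and N → amide.
C=C double bond → alkene.
Amine appears at: H2NCH2, CH(NH2), CH(CH2NH2), CH(NH2), CH(NH2), CH(NH2) → 6.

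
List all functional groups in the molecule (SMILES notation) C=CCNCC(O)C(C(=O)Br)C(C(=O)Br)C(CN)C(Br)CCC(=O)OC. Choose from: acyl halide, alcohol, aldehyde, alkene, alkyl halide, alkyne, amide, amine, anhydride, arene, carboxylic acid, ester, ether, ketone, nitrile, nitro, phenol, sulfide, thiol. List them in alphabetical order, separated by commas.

acyl halide, alcohol, alkene, alkyl halide, amine, ester

Taking each segment in turn:
  CH2=CH: C=C double bond → alkene.
  CH2NHCH2: C–N–C with sp³ carbons and no adjacent C=O → amine (secondary).
  CH(OH): –OH on an sp³ carbon → alcohol (secondary).
  CH(COBr): pendant –C(=O)X: carbonyl C bonded to C and halogen → acyl halide.
  CH(COBr): pendant –C(=O)X: carbonyl C bonded to C and halogen → acyl halide.
  CH(CH2NH2): pendant –CH2NH2: N on sp³ C, no adjacent C=O → amine.
  CH(Br): halogen on an sp³ carbon → alkyl halide.
  COOCH3: –C(=O)OCH3: carbonyl C bonded to C and to –OCH3 → ester (not ketone + ether).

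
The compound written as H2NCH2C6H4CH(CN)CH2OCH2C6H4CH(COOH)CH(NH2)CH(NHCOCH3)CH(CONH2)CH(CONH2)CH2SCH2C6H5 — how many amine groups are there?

Reading the structure from left to right:
  H2NCH2: –NH2 on an sp³ carbon with no adjacent C=O → amine.
  C6H4: para-disubstituted benzene ring → arene.
  CH(CN): pendant –C≡N: nitrile.
  CH2OCH2: C–O–C with sp³ carbons on both sides and no adjacent C=O → ether.
  C6H4: para-disubstituted benzene ring → arene.
  CH(COOH): pendant –COOH: carbonyl C bonded to C and –OH → carboxylic acid.
  CH(NH2): –NH2 on an sp³ carbon with no adjacent C=O → amine.
  CH(NHCOCH3): pendant –NHC(=O)CH3: N bonded to a carbonyl → amide (not amine).
  CH(CONH2): pendant –CONH2: carbonyl C bonded to C and N → amide.
  CH(CONH2): pendant –CONH2: carbonyl C bonded to C and N → amide.
  CH2SCH2: C–S–C linkage → sulfide (thioether).
  C6H5: –C6H5 phenyl ring → arene.
Amine appears at: H2NCH2, CH(NH2) → 2.

2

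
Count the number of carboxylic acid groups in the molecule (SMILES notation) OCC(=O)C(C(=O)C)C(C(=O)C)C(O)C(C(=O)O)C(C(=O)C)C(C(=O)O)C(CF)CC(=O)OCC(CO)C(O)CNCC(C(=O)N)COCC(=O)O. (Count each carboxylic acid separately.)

3

HO– on an sp³ carbon → alcohol.
–C(=O)– with carbon on both sides → ketone.
pendant –COCH3: carbonyl C bonded to two carbons → ketone.
pendant –COCH3: carbonyl C bonded to two carbons → ketone.
–OH on an sp³ carbon → alcohol (secondary).
pendant –COOH: carbonyl C bonded to C and –OH → carboxylic acid.
pendant –COCH3: carbonyl C bonded to two carbons → ketone.
pendant –COOH: carbonyl C bonded to C and –OH → carboxylic acid.
pendant –CH2X: halogen on sp³ carbon → alkyl halide.
–C(=O)–O–C with C on the carbonyl side → ester.
pendant –CH2OH on an sp³ backbone C → alcohol.
–OH on an sp³ carbon → alcohol (secondary).
C–N–C with sp³ carbons and no adjacent C=O → amine (secondary).
pendant –CONH2: carbonyl C bonded to C and N → amide.
C–O–C with sp³ carbons on both sides and no adjacent C=O → ether.
–COOH: carbonyl C bonded to –OH and C → carboxylic acid (the –OH is not a separate alcohol).
Carboxylic acid appears at: CH(COOH), CH(COOH), COOH → 3.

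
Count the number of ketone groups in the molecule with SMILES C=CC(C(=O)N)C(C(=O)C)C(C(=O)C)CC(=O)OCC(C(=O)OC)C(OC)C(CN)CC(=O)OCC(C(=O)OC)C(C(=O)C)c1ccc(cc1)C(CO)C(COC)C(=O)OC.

3

Working along the chain:
  CH2=CH: C=C double bond → alkene.
  CH(CONH2): pendant –CONH2: carbonyl C bonded to C and N → amide.
  CH(COCH3): pendant –COCH3: carbonyl C bonded to two carbons → ketone.
  CH(COCH3): pendant –COCH3: carbonyl C bonded to two carbons → ketone.
  CH2COOCH2: –C(=O)–O–C with C on the carbonyl side → ester.
  CH(COOCH3): pendant –COOCH3: carbonyl C bonded to C and –OCH3 → ester.
  CH(OCH3): pendant –OCH3: C–O–C with sp³ C, no adjacent C=O → ether.
  CH(CH2NH2): pendant –CH2NH2: N on sp³ C, no adjacent C=O → amine.
  CH2COOCH2: –C(=O)–O–C with C on the carbonyl side → ester.
  CH(COOCH3): pendant –COOCH3: carbonyl C bonded to C and –OCH3 → ester.
  CH(COCH3): pendant –COCH3: carbonyl C bonded to two carbons → ketone.
  C6H4: para-disubstituted benzene ring → arene.
  CH(CH2OH): pendant –CH2OH on an sp³ backbone C → alcohol.
  CH(CH2OCH3): pendant –CH2OCH3: C–O–C linkage → ether.
  COOCH3: –C(=O)OCH3: carbonyl C bonded to C and to –OCH3 → ester (not ketone + ether).
Ketone appears at: CH(COCH3), CH(COCH3), CH(COCH3) → 3.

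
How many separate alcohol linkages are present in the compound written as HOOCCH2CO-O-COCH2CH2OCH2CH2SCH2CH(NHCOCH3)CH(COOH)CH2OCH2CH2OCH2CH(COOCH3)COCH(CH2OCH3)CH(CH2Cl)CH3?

Taking each segment in turn:
  HOOC: –COOH: carbonyl C bonded to –OH and C → carboxylic acid (the –OH is not a separate alcohol).
  CH2CO-O-COCH2: two acyl groups sharing one oxygen, –C(=O)–O–C(=O)– → anhydride.
  CH2OCH2: C–O–C with sp³ carbons on both sides and no adjacent C=O → ether.
  CH2SCH2: C–S–C linkage → sulfide (thioether).
  CH(NHCOCH3): pendant –NHC(=O)CH3: N bonded to a carbonyl → amide (not amine).
  CH(COOH): pendant –COOH: carbonyl C bonded to C and –OH → carboxylic acid.
  CH2OCH2: C–O–C with sp³ carbons on both sides and no adjacent C=O → ether.
  CH2OCH2: C–O–C with sp³ carbons on both sides and no adjacent C=O → ether.
  CH(COOCH3): pendant –COOCH3: carbonyl C bonded to C and –OCH3 → ester.
  CO: –C(=O)– with carbon on both sides → ketone.
  CH(CH2OCH3): pendant –CH2OCH3: C–O–C linkage → ether.
  CH(CH2Cl): pendant –CH2X: halogen on sp³ carbon → alkyl halide.
No segment is a alcohol: HOOC is carboxylic acid, not alcohol; CH2OCH2 is ether, not alcohol; CH(COOH) is carboxylic acid, not alcohol. → 0.

0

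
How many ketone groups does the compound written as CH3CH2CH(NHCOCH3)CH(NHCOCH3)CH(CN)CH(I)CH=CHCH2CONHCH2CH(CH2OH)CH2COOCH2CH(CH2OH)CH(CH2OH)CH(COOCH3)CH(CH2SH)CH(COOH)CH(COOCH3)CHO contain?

0

pendant –NHC(=O)CH3: N bonded to a carbonyl → amide (not amine).
pendant –NHC(=O)CH3: N bonded to a carbonyl → amide (not amine).
pendant –C≡N: nitrile.
halogen on an sp³ carbon → alkyl halide.
C=C double bond → alkene.
–C(=O)–N– linkage → amide (the N is not an amine).
pendant –CH2OH on an sp³ backbone C → alcohol.
–C(=O)–O–C with C on the carbonyl side → ester.
pendant –CH2OH on an sp³ backbone C → alcohol.
pendant –CH2OH on an sp³ backbone C → alcohol.
pendant –COOCH3: carbonyl C bonded to C and –OCH3 → ester.
pendant –CH2SH → thiol.
pendant –COOH: carbonyl C bonded to C and –OH → carboxylic acid.
pendant –COOCH3: carbonyl C bonded to C and –OCH3 → ester.
terminal –CHO: carbonyl C bonded to H and C → aldehyde.
No segment is a ketone: CH(NHCOCH3) is amide, not ketone; CH(NHCOCH3) is amide, not ketone; CH2CONHCH2 is amide, not ketone. → 0.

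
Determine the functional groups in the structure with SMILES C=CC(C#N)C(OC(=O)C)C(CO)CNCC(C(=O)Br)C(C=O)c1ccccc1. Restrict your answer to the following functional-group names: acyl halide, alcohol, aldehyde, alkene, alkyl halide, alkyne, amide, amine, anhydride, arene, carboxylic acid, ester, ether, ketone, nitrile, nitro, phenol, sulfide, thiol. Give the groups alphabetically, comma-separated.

Taking each segment in turn:
  CH2=CH: C=C double bond → alkene.
  CH(CN): pendant –C≡N: nitrile.
  CH(OCOCH3): pendant –OC(=O)CH3: an acyloxy group → ester.
  CH(CH2OH): pendant –CH2OH on an sp³ backbone C → alcohol.
  CH2NHCH2: C–N–C with sp³ carbons and no adjacent C=O → amine (secondary).
  CH(COBr): pendant –C(=O)X: carbonyl C bonded to C and halogen → acyl halide.
  CH(CHO): pendant –CHO: carbonyl C bonded to C and H → aldehyde.
  C6H5: –C6H5 phenyl ring → arene.

acyl halide, alcohol, aldehyde, alkene, amine, arene, ester, nitrile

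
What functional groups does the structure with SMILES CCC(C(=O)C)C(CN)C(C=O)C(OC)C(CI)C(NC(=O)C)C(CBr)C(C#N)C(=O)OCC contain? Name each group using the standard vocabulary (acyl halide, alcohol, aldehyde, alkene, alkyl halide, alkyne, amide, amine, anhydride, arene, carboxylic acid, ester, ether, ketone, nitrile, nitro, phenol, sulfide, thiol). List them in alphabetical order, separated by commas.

aldehyde, alkyl halide, amide, amine, ester, ether, ketone, nitrile

Working along the chain:
  CH(COCH3): pendant –COCH3: carbonyl C bonded to two carbons → ketone.
  CH(CH2NH2): pendant –CH2NH2: N on sp³ C, no adjacent C=O → amine.
  CH(CHO): pendant –CHO: carbonyl C bonded to C and H → aldehyde.
  CH(OCH3): pendant –OCH3: C–O–C with sp³ C, no adjacent C=O → ether.
  CH(CH2I): pendant –CH2X: halogen on sp³ carbon → alkyl halide.
  CH(NHCOCH3): pendant –NHC(=O)CH3: N bonded to a carbonyl → amide (not amine).
  CH(CH2Br): pendant –CH2X: halogen on sp³ carbon → alkyl halide.
  CH(CN): pendant –C≡N: nitrile.
  COOCH2CH3: –C(=O)OCH2CH3: carbonyl C bonded to C and to –OEt → ester.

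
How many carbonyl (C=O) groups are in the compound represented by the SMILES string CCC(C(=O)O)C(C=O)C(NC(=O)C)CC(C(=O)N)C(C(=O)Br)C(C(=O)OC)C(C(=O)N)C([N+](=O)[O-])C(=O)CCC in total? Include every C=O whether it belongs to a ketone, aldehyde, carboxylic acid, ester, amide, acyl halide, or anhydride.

CH(COOH): carboxylic acid, 1 C=O (running total 1).
CH(CHO): aldehyde, 1 C=O (running total 2).
CH(NHCOCH3): amide, 1 C=O (running total 3).
CH(CONH2): amide, 1 C=O (running total 4).
CH(COBr): acyl halide, 1 C=O (running total 5).
CH(COOCH3): ester, 1 C=O (running total 6).
CH(CONH2): amide, 1 C=O (running total 7).
CO: ketone, 1 C=O (running total 8).

8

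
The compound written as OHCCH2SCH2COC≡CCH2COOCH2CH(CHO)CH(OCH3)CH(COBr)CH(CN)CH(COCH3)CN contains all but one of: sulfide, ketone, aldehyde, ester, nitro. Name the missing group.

ketone: present (CO — –C(=O)– with carbon on both sides → ketone).
ester: present (CH2COOCH2 — –C(=O)–O–C with C on the carbonyl side → ester).
sulfide: present (CH2SCH2 — C–S–C linkage → sulfide (thioether)).
aldehyde: present (OHC — terminal –CHO: carbonyl C bonded to H and C → aldehyde).
nitro: no segment matches this pattern.

nitro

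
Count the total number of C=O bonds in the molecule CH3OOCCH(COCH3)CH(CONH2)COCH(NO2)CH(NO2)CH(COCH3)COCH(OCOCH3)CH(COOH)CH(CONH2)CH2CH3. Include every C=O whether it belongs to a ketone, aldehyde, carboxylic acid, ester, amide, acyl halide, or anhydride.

CH3OOC: ester, 1 C=O (running total 1).
CH(COCH3): ketone, 1 C=O (running total 2).
CH(CONH2): amide, 1 C=O (running total 3).
CO: ketone, 1 C=O (running total 4).
CH(COCH3): ketone, 1 C=O (running total 5).
CO: ketone, 1 C=O (running total 6).
CH(OCOCH3): ester, 1 C=O (running total 7).
CH(COOH): carboxylic acid, 1 C=O (running total 8).
CH(CONH2): amide, 1 C=O (running total 9).

9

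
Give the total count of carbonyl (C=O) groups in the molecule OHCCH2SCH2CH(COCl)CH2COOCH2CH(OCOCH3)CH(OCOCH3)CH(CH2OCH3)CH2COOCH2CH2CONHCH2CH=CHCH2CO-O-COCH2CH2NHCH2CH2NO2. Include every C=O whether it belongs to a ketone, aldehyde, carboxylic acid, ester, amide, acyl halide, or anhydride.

9

OHC: aldehyde, 1 C=O (running total 1).
CH(COCl): acyl halide, 1 C=O (running total 2).
CH2COOCH2: ester, 1 C=O (running total 3).
CH(OCOCH3): ester, 1 C=O (running total 4).
CH(OCOCH3): ester, 1 C=O (running total 5).
CH2COOCH2: ester, 1 C=O (running total 6).
CH2CONHCH2: amide, 1 C=O (running total 7).
CH2CO-O-COCH2: anhydride, 2 C=O (running total 9).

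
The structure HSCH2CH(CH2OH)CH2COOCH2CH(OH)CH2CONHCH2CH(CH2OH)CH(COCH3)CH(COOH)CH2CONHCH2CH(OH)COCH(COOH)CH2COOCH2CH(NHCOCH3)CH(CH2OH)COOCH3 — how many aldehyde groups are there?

0

Taking each segment in turn:
  HSCH2: –SH on an sp³ carbon → thiol.
  CH(CH2OH): pendant –CH2OH on an sp³ backbone C → alcohol.
  CH2COOCH2: –C(=O)–O–C with C on the carbonyl side → ester.
  CH(OH): –OH on an sp³ carbon → alcohol (secondary).
  CH2CONHCH2: –C(=O)–N– linkage → amide (the N is not an amine).
  CH(CH2OH): pendant –CH2OH on an sp³ backbone C → alcohol.
  CH(COCH3): pendant –COCH3: carbonyl C bonded to two carbons → ketone.
  CH(COOH): pendant –COOH: carbonyl C bonded to C and –OH → carboxylic acid.
  CH2CONHCH2: –C(=O)–N– linkage → amide (the N is not an amine).
  CH(OH): –OH on an sp³ carbon → alcohol (secondary).
  CO: –C(=O)– with carbon on both sides → ketone.
  CH(COOH): pendant –COOH: carbonyl C bonded to C and –OH → carboxylic acid.
  CH2COOCH2: –C(=O)–O–C with C on the carbonyl side → ester.
  CH(NHCOCH3): pendant –NHC(=O)CH3: N bonded to a carbonyl → amide (not amine).
  CH(CH2OH): pendant –CH2OH on an sp³ backbone C → alcohol.
  COOCH3: –C(=O)OCH3: carbonyl C bonded to C and to –OCH3 → ester (not ketone + ether).
No segment is a aldehyde: CH2COOCH2 is ester, not aldehyde; CH(COCH3) is ketone, not aldehyde; CH(COOH) is carboxylic acid, not aldehyde. → 0.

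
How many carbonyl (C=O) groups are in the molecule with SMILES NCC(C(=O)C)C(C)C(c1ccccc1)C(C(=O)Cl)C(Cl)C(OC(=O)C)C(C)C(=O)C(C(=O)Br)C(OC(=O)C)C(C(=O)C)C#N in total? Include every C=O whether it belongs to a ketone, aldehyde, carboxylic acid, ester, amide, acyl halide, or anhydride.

CH(COCH3): ketone, 1 C=O (running total 1).
CH(COCl): acyl halide, 1 C=O (running total 2).
CH(OCOCH3): ester, 1 C=O (running total 3).
CO: ketone, 1 C=O (running total 4).
CH(COBr): acyl halide, 1 C=O (running total 5).
CH(OCOCH3): ester, 1 C=O (running total 6).
CH(COCH3): ketone, 1 C=O (running total 7).

7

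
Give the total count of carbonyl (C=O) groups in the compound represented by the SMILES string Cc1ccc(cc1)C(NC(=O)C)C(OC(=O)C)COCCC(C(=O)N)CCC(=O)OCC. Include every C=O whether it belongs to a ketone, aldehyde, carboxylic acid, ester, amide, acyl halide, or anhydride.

4

CH(NHCOCH3): amide, 1 C=O (running total 1).
CH(OCOCH3): ester, 1 C=O (running total 2).
CH(CONH2): amide, 1 C=O (running total 3).
COOCH2CH3: ester, 1 C=O (running total 4).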